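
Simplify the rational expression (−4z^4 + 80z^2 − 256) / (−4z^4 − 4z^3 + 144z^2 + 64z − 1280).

(z^2 − 4)/(z^2 + z − 20)

Repeated division with remainder:
  −4z^4 + 80z^2 − 256 = (−4z^4 − 4z^3 + 144z^2 + 64z − 1280) + (4z^3 − 64z^2 − 64z + 1024)
  −4z^4 − 4z^3 + 144z^2 + 64z − 1280 = (−z − 17)(4z^3 − 64z^2 − 64z + 1024) + (−1008z^2 + 16128)
  4z^3 − 64z^2 − 64z + 1024 = (−(1/252)z + 4/63)(−1008z^2 + 16128) + (0)
Last nonzero remainder: −1008z^2 + 16128. Dividing through by −1008 gives the monic gcd z^2 − 16.
Cancel z^2 − 16 from numerator and denominator to get the reduced form.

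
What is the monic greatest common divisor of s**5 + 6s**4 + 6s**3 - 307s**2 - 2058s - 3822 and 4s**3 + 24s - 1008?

Euclidean algorithm in ℚ[s]:
  s**5 + 6s**4 + 6s**3 - 307s**2 - 2058s - 3822 = ((1/4)s**2 + (3/2)s)(4s**3 + 24s - 1008) + (-91s**2 - 546s - 3822)
  4s**3 + 24s - 1008 = (-(4/91)s + 24/91)(-91s**2 - 546s - 3822) + (0)
Last nonzero remainder: -91s**2 - 546s - 3822. Dividing through by -91 gives the monic gcd s**2 + 6s + 42.

s**2 + 6s + 42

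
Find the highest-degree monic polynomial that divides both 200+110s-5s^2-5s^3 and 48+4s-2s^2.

4+s

Euclidean algorithm in ℚ[s]:
  -5s^3-5s^2+110s+200 = ((5/2)s+15/2)(-2s^2+4s+48) + (-40s-160)
  -2s^2+4s+48 = ((1/20)s-3/10)(-40s-160) + (0)
Last nonzero remainder: -40s-160. Dividing through by -40 gives the monic gcd s+4.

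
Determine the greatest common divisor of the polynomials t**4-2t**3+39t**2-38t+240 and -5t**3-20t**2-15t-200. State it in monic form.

t**2-t+8

Repeated division with remainder:
  t**4-2t**3+39t**2-38t+240 = (-(1/5)t+6/5)(-5t**3-20t**2-15t-200) + (60t**2-60t+480)
  -5t**3-20t**2-15t-200 = (-(1/12)t-5/12)(60t**2-60t+480) + (0)
Last nonzero remainder: 60t**2-60t+480. Dividing through by 60 gives the monic gcd t**2-t+8.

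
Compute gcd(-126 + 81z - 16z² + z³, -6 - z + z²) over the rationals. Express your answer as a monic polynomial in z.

-3 + z

Repeated division with remainder:
  z³ - 16z² + 81z - 126 = (z - 15)(z² - z - 6) + (72z - 216)
  z² - z - 6 = ((1/72)z + 1/36)(72z - 216) + (0)
Last nonzero remainder: 72z - 216. Dividing through by 72 gives the monic gcd z - 3.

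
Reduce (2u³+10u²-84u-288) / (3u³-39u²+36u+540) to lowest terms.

By polynomial division,
  2u³+10u²-84u-288 = (2/3)(3u³-39u²+36u+540) + (36u²-108u-648)
  3u³-39u²+36u+540 = ((1/12)u-5/6)(36u²-108u-648) + (0)
Last nonzero remainder: 36u²-108u-648. Dividing through by 36 gives the monic gcd u²-3u-18.
Cancel u²-3u-18 from numerator and denominator to get the reduced form.

(2u+16)/(3u-30)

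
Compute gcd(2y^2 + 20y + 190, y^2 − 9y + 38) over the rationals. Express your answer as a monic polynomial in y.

Apply the Euclidean algorithm:
  2y^2 + 20y + 190 = (2)(y^2 − 9y + 38) + (38y + 114)
  y^2 − 9y + 38 = ((1/38)y − 6/19)(38y + 114) + (74)
  38y + 114 = ((19/37)y + 57/37)(74) + (0)
The last nonzero remainder is the constant 74, so the polynomials are coprime and gcd = 1.

1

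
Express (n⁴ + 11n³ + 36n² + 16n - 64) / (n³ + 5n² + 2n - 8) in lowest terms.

(n² + 8n + 16)/(n + 2)

By polynomial division,
  n⁴ + 11n³ + 36n² + 16n - 64 = (n + 6)(n³ + 5n² + 2n - 8) + (4n² + 12n - 16)
  n³ + 5n² + 2n - 8 = ((1/4)n + 1/2)(4n² + 12n - 16) + (0)
Last nonzero remainder: 4n² + 12n - 16. Dividing through by 4 gives the monic gcd n² + 3n - 4.
Cancel n² + 3n - 4 from numerator and denominator to get the reduced form.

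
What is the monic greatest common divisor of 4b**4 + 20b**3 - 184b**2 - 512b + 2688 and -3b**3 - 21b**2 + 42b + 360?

b**2 + 2b - 24

By polynomial division,
  4b**4 + 20b**3 - 184b**2 - 512b + 2688 = (-(4/3)b + 8/3)(-3b**3 - 21b**2 + 42b + 360) + (-72b**2 - 144b + 1728)
  -3b**3 - 21b**2 + 42b + 360 = ((1/24)b + 5/24)(-72b**2 - 144b + 1728) + (0)
Last nonzero remainder: -72b**2 - 144b + 1728. Dividing through by -72 gives the monic gcd b**2 + 2b - 24.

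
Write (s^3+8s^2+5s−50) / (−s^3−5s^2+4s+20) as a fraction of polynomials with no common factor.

(−s−5)/(s+2)

By polynomial division,
  s^3+8s^2+5s−50 = (−1)(−s^3−5s^2+4s+20) + (3s^2+9s−30)
  −s^3−5s^2+4s+20 = (−(1/3)s−2/3)(3s^2+9s−30) + (0)
Last nonzero remainder: 3s^2+9s−30. Dividing through by 3 gives the monic gcd s^2+3s−10.
Cancel s^2+3s−10 from numerator and denominator to get the reduced form.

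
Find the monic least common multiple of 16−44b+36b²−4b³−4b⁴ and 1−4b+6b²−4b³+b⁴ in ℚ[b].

Repeated division with remainder:
  −4b⁴−4b³+36b²−44b+16 = (−4)(b⁴−4b³+6b²−4b+1) + (−20b³+60b²−60b+20)
  b⁴−4b³+6b²−4b+1 = (−(1/20)b+1/20)(−20b³+60b²−60b+20) + (0)
Last nonzero remainder: −20b³+60b²−60b+20. Dividing through by −20 gives the monic gcd b³−3b²+3b−1.
Then lcm(f, g) = f·g / gcd(f, g); expanding and making the result monic gives the answer.

4−15b+20b²−10b³+b⁵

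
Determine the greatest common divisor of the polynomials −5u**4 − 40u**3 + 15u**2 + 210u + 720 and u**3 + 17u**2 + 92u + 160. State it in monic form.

u + 8

By polynomial division,
  −5u**4 − 40u**3 + 15u**2 + 210u + 720 = (−5u + 45)(u**3 + 17u**2 + 92u + 160) + (−290u**2 − 3130u − 6480)
  u**3 + 17u**2 + 92u + 160 = (−(1/290)u − 18/841)(−290u**2 − 3130u − 6480) + ((2240/841)u + 17920/841)
  −290u**2 − 3130u − 6480 = (−(24389/224)u − 68121/224)((2240/841)u + 17920/841) + (0)
Last nonzero remainder: (2240/841)u + 17920/841. Dividing through by 2240/841 gives the monic gcd u + 8.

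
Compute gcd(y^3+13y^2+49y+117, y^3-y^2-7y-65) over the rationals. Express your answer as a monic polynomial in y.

By polynomial division,
  y^3+13y^2+49y+117 = (y^3-y^2-7y-65) + (14y^2+56y+182)
  y^3-y^2-7y-65 = ((1/14)y-5/14)(14y^2+56y+182) + (0)
Last nonzero remainder: 14y^2+56y+182. Dividing through by 14 gives the monic gcd y^2+4y+13.

y^2+4y+13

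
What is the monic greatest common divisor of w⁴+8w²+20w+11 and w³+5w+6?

Apply the Euclidean algorithm:
  w⁴+8w²+20w+11 = (w)(w³+5w+6) + (3w²+14w+11)
  w³+5w+6 = ((1/3)w-14/9)(3w²+14w+11) + ((208/9)w+208/9)
  3w²+14w+11 = ((27/208)w+99/208)((208/9)w+208/9) + (0)
Last nonzero remainder: (208/9)w+208/9. Dividing through by 208/9 gives the monic gcd w+1.

w+1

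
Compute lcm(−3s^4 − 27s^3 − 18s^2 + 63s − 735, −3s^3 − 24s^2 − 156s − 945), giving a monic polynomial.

By polynomial division,
  −3s^4 − 27s^3 − 18s^2 + 63s − 735 = (s + 1)(−3s^3 − 24s^2 − 156s − 945) + (162s^2 + 1164s + 210)
  −3s^3 − 24s^2 − 156s − 945 = (−(1/54)s − 11/729)(162s^2 + 1164s + 210) + (−(32695/243)s − 228865/243)
  162s^2 + 1164s + 210 = (−(39366/32695)s − 1458/6539)(−(32695/243)s − 228865/243) + (0)
Last nonzero remainder: −(32695/243)s − 228865/243. Dividing through by −32695/243 gives the monic gcd s + 7.
Then lcm(f, g) = f·g / gcd(f, g); expanding and making the result monic gives the answer.

s^6 + 10s^5 + 60s^4 + 390s^3 + 494s^2 − 700s + 11025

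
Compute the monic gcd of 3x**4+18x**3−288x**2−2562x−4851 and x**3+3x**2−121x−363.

x**2−8x−33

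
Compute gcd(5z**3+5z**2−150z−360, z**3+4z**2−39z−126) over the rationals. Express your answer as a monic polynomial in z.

z**2−3z−18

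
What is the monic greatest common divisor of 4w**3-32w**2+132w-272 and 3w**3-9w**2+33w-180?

w-4

Apply the Euclidean algorithm:
  4w**3-32w**2+132w-272 = (4/3)(3w**3-9w**2+33w-180) + (-20w**2+88w-32)
  3w**3-9w**2+33w-180 = (-(3/20)w-21/100)(-20w**2+88w-32) + ((1167/25)w-4668/25)
  -20w**2+88w-32 = (-(500/1167)w+200/1167)((1167/25)w-4668/25) + (0)
Last nonzero remainder: (1167/25)w-4668/25. Dividing through by 1167/25 gives the monic gcd w-4.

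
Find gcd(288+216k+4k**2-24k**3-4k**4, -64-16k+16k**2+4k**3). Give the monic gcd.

Euclidean algorithm in ℚ[k]:
  -4k**4-24k**3+4k**2+216k+288 = (-k-2)(4k**3+16k**2-16k-64) + (20k**2+120k+160)
  4k**3+16k**2-16k-64 = ((1/5)k-2/5)(20k**2+120k+160) + (0)
Last nonzero remainder: 20k**2+120k+160. Dividing through by 20 gives the monic gcd k**2+6k+8.

8+6k+k**2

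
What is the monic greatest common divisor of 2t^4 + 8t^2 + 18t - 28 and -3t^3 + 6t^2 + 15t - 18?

By polynomial division,
  2t^4 + 8t^2 + 18t - 28 = (-(2/3)t - 4/3)(-3t^3 + 6t^2 + 15t - 18) + (26t^2 + 26t - 52)
  -3t^3 + 6t^2 + 15t - 18 = (-(3/26)t + 9/26)(26t^2 + 26t - 52) + (0)
Last nonzero remainder: 26t^2 + 26t - 52. Dividing through by 26 gives the monic gcd t^2 + t - 2.

t^2 + t - 2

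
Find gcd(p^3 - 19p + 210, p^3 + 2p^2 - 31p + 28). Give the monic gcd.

By polynomial division,
  p^3 - 19p + 210 = (p^3 + 2p^2 - 31p + 28) + (-2p^2 + 12p + 182)
  p^3 + 2p^2 - 31p + 28 = (-(1/2)p - 4)(-2p^2 + 12p + 182) + (108p + 756)
  -2p^2 + 12p + 182 = (-(1/54)p + 13/54)(108p + 756) + (0)
Last nonzero remainder: 108p + 756. Dividing through by 108 gives the monic gcd p + 7.

p + 7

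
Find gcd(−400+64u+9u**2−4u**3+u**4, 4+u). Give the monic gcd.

Repeated division with remainder:
  u**4−4u**3+9u**2+64u−400 = (u**3−8u**2+41u−100)(u+4) + (0)
The last nonzero remainder u+4 is already monic.

4+u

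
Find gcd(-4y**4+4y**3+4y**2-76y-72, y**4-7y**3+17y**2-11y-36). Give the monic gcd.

y**3-3y**2+5y+9

Apply the Euclidean algorithm:
  -4y**4+4y**3+4y**2-76y-72 = (-4)(y**4-7y**3+17y**2-11y-36) + (-24y**3+72y**2-120y-216)
  y**4-7y**3+17y**2-11y-36 = (-(1/24)y+1/6)(-24y**3+72y**2-120y-216) + (0)
Last nonzero remainder: -24y**3+72y**2-120y-216. Dividing through by -24 gives the monic gcd y**3-3y**2+5y+9.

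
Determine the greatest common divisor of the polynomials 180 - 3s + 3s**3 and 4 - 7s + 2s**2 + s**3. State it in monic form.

4 + s

By polynomial division,
  3s**3 - 3s + 180 = (3)(s**3 + 2s**2 - 7s + 4) + (-6s**2 + 18s + 168)
  s**3 + 2s**2 - 7s + 4 = (-(1/6)s - 5/6)(-6s**2 + 18s + 168) + (36s + 144)
  -6s**2 + 18s + 168 = (-(1/6)s + 7/6)(36s + 144) + (0)
Last nonzero remainder: 36s + 144. Dividing through by 36 gives the monic gcd s + 4.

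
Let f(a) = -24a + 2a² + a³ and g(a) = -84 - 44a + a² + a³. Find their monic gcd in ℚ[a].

Repeated division with remainder:
  a³ + 2a² - 24a = (a³ + a² - 44a - 84) + (a² + 20a + 84)
  a³ + a² - 44a - 84 = (a - 19)(a² + 20a + 84) + (252a + 1512)
  a² + 20a + 84 = ((1/252)a + 1/18)(252a + 1512) + (0)
Last nonzero remainder: 252a + 1512. Dividing through by 252 gives the monic gcd a + 6.

6 + a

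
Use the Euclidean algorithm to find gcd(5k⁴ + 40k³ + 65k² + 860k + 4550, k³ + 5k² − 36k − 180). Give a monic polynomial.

k + 5

By polynomial division,
  5k⁴ + 40k³ + 65k² + 860k + 4550 = (5k + 15)(k³ + 5k² − 36k − 180) + (170k² + 2300k + 7250)
  k³ + 5k² − 36k − 180 = ((1/170)k − 29/578)(170k² + 2300k + 7250) + ((10621/289)k + 53105/289)
  170k² + 2300k + 7250 = ((49130/10621)k + 419050/10621)((10621/289)k + 53105/289) + (0)
Last nonzero remainder: (10621/289)k + 53105/289. Dividing through by 10621/289 gives the monic gcd k + 5.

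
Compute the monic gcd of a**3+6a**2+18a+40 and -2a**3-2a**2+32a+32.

a+4

Euclidean algorithm in ℚ[a]:
  a**3+6a**2+18a+40 = (-1/2)(-2a**3-2a**2+32a+32) + (5a**2+34a+56)
  -2a**3-2a**2+32a+32 = (-(2/5)a+58/25)(5a**2+34a+56) + (-(612/25)a-2448/25)
  5a**2+34a+56 = (-(125/612)a-175/306)(-(612/25)a-2448/25) + (0)
Last nonzero remainder: -(612/25)a-2448/25. Dividing through by -612/25 gives the monic gcd a+4.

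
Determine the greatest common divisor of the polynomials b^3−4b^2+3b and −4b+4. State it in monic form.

b−1

Repeated division with remainder:
  b^3−4b^2+3b = (−(1/4)b^2+(3/4)b)(−4b+4) + (0)
Last nonzero remainder: −4b+4. Dividing through by −4 gives the monic gcd b−1.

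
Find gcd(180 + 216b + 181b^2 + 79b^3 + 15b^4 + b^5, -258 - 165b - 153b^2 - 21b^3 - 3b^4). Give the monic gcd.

Euclidean algorithm in ℚ[b]:
  b^5 + 15b^4 + 79b^3 + 181b^2 + 216b + 180 = (-(1/3)b - 8/3)(-3b^4 - 21b^3 - 153b^2 - 165b - 258) + (-28b^3 - 282b^2 - 310b - 508)
  -3b^4 - 21b^3 - 153b^2 - 165b - 258 = ((3/28)b - 129/392)(-28b^3 - 282b^2 - 310b - 508) + (-(41667/196)b^2 - (41667/196)b - 41667/98)
  -28b^3 - 282b^2 - 310b - 508 = ((5488/41667)b + 49784/41667)(-(41667/196)b^2 - (41667/196)b - 41667/98) + (0)
Last nonzero remainder: -(41667/196)b^2 - (41667/196)b - 41667/98. Dividing through by -41667/196 gives the monic gcd b^2 + b + 2.

2 + b + b^2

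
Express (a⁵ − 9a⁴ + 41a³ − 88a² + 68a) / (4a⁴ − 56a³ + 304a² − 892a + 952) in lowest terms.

(a² − 2a)/(4a − 28)

Apply the Euclidean algorithm:
  a⁵ − 9a⁴ + 41a³ − 88a² + 68a = ((1/4)a + 5/4)(4a⁴ − 56a³ + 304a² − 892a + 952) + (35a³ − 245a² + 945a − 1190)
  4a⁴ − 56a³ + 304a² − 892a + 952 = ((4/35)a − 4/5)(35a³ − 245a² + 945a − 1190) + (0)
Last nonzero remainder: 35a³ − 245a² + 945a − 1190. Dividing through by 35 gives the monic gcd a³ − 7a² + 27a − 34.
Cancel a³ − 7a² + 27a − 34 from numerator and denominator to get the reduced form.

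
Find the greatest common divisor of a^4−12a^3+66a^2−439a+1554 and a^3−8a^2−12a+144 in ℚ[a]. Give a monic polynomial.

Repeated division with remainder:
  a^4−12a^3+66a^2−439a+1554 = (a−4)(a^3−8a^2−12a+144) + (46a^2−631a+2130)
  a^3−8a^2−12a+144 = ((1/46)a+263/2116)(46a^2−631a+2130) + ((42581/2116)a−127743/1058)
  46a^2−631a+2130 = ((97336/42581)a−751180/42581)((42581/2116)a−127743/1058) + (0)
Last nonzero remainder: (42581/2116)a−127743/1058. Dividing through by 42581/2116 gives the monic gcd a−6.

a−6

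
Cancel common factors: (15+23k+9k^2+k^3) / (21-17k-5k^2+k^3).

(5+6k+k^2)/(7-8k+k^2)

Apply the Euclidean algorithm:
  k^3+9k^2+23k+15 = (k^3-5k^2-17k+21) + (14k^2+40k-6)
  k^3-5k^2-17k+21 = ((1/14)k-55/98)(14k^2+40k-6) + ((288/49)k+864/49)
  14k^2+40k-6 = ((343/144)k-49/144)((288/49)k+864/49) + (0)
Last nonzero remainder: (288/49)k+864/49. Dividing through by 288/49 gives the monic gcd k+3.
Cancel k+3 from numerator and denominator to get the reduced form.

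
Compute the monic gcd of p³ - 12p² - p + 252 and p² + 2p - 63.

p - 7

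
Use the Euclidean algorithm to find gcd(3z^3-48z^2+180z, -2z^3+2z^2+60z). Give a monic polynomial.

z^2-6z

Repeated division with remainder:
  3z^3-48z^2+180z = (-3/2)(-2z^3+2z^2+60z) + (-45z^2+270z)
  -2z^3+2z^2+60z = ((2/45)z+2/9)(-45z^2+270z) + (0)
Last nonzero remainder: -45z^2+270z. Dividing through by -45 gives the monic gcd z^2-6z.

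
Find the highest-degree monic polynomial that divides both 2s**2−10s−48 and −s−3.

s+3

Euclidean algorithm in ℚ[s]:
  2s**2−10s−48 = (−2s+16)(−s−3) + (0)
Last nonzero remainder: −s−3. Dividing through by −1 gives the monic gcd s+3.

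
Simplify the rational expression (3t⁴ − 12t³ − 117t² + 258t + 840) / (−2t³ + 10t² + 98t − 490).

Apply the Euclidean algorithm:
  3t⁴ − 12t³ − 117t² + 258t + 840 = (−(3/2)t − 3/2)(−2t³ + 10t² + 98t − 490) + (45t² − 330t + 105)
  −2t³ + 10t² + 98t − 490 = (−(2/45)t − 14/135)(45t² − 330t + 105) + ((616/9)t − 4312/9)
  45t² − 330t + 105 = ((405/616)t − 135/616)((616/9)t − 4312/9) + (0)
Last nonzero remainder: (616/9)t − 4312/9. Dividing through by 616/9 gives the monic gcd t − 7.
Cancel t − 7 from numerator and denominator to get the reduced form.

(−3t³ − 9t² + 54t + 120)/(2t² + 4t − 70)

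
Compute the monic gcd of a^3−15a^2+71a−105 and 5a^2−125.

a−5

By polynomial division,
  a^3−15a^2+71a−105 = ((1/5)a−3)(5a^2−125) + (96a−480)
  5a^2−125 = ((5/96)a+25/96)(96a−480) + (0)
Last nonzero remainder: 96a−480. Dividing through by 96 gives the monic gcd a−5.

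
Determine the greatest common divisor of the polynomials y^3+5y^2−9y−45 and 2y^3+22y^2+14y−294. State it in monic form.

Apply the Euclidean algorithm:
  y^3+5y^2−9y−45 = (1/2)(2y^3+22y^2+14y−294) + (−6y^2−16y+102)
  2y^3+22y^2+14y−294 = (−(1/3)y−25/9)(−6y^2−16y+102) + ((32/9)y−32/3)
  −6y^2−16y+102 = (−(27/16)y−153/16)((32/9)y−32/3) + (0)
Last nonzero remainder: (32/9)y−32/3. Dividing through by 32/9 gives the monic gcd y−3.

y−3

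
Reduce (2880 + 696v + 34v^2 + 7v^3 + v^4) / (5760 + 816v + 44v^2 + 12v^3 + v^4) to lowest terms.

(5 + v)/(10 + v)

By polynomial division,
  v^4 + 7v^3 + 34v^2 + 696v + 2880 = (v^4 + 12v^3 + 44v^2 + 816v + 5760) + (−5v^3 − 10v^2 − 120v − 2880)
  v^4 + 12v^3 + 44v^2 + 816v + 5760 = (−(1/5)v − 2)(−5v^3 − 10v^2 − 120v − 2880) + (0)
Last nonzero remainder: −5v^3 − 10v^2 − 120v − 2880. Dividing through by −5 gives the monic gcd v^3 + 2v^2 + 24v + 576.
Cancel v^3 + 2v^2 + 24v + 576 from numerator and denominator to get the reduced form.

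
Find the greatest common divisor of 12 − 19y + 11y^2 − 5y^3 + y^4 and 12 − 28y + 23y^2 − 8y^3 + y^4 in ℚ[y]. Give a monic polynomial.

Euclidean algorithm in ℚ[y]:
  y^4 − 5y^3 + 11y^2 − 19y + 12 = (y^4 − 8y^3 + 23y^2 − 28y + 12) + (3y^3 − 12y^2 + 9y)
  y^4 − 8y^3 + 23y^2 − 28y + 12 = ((1/3)y − 4/3)(3y^3 − 12y^2 + 9y) + (4y^2 − 16y + 12)
  3y^3 − 12y^2 + 9y = ((3/4)y)(4y^2 − 16y + 12) + (0)
Last nonzero remainder: 4y^2 − 16y + 12. Dividing through by 4 gives the monic gcd y^2 − 4y + 3.

3 − 4y + y^2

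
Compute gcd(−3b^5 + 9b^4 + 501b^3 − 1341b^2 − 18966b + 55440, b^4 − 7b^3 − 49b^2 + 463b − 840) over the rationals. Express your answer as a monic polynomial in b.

b^3 − 2b^2 − 59b + 168

By polynomial division,
  −3b^5 + 9b^4 + 501b^3 − 1341b^2 − 18966b + 55440 = (−3b − 12)(b^4 − 7b^3 − 49b^2 + 463b − 840) + (270b^3 − 540b^2 − 15930b + 45360)
  b^4 − 7b^3 − 49b^2 + 463b − 840 = ((1/270)b − 1/54)(270b^3 − 540b^2 − 15930b + 45360) + (0)
Last nonzero remainder: 270b^3 − 540b^2 − 15930b + 45360. Dividing through by 270 gives the monic gcd b^3 − 2b^2 − 59b + 168.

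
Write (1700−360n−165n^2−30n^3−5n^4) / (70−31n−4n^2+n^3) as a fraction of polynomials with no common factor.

(−170−15n−5n^2)/(−7+n)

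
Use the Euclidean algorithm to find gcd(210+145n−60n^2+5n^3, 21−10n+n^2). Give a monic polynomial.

−7+n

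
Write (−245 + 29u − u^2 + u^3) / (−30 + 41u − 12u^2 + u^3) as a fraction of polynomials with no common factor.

(49 + 4u + u^2)/(6 − 7u + u^2)

By polynomial division,
  u^3 − u^2 + 29u − 245 = (u^3 − 12u^2 + 41u − 30) + (11u^2 − 12u − 215)
  u^3 − 12u^2 + 41u − 30 = ((1/11)u − 120/121)(11u^2 − 12u − 215) + ((5886/121)u − 29430/121)
  11u^2 − 12u − 215 = ((1331/5886)u + 5203/5886)((5886/121)u − 29430/121) + (0)
Last nonzero remainder: (5886/121)u − 29430/121. Dividing through by 5886/121 gives the monic gcd u − 5.
Cancel u − 5 from numerator and denominator to get the reduced form.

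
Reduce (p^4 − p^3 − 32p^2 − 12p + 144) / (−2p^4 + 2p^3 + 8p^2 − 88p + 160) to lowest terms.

Euclidean algorithm in ℚ[p]:
  p^4 − p^3 − 32p^2 − 12p + 144 = (−1/2)(−2p^4 + 2p^3 + 8p^2 − 88p + 160) + (−28p^2 − 56p + 224)
  −2p^4 + 2p^3 + 8p^2 − 88p + 160 = ((1/14)p^2 − (3/14)p + 5/7)(−28p^2 − 56p + 224) + (0)
Last nonzero remainder: −28p^2 − 56p + 224. Dividing through by −28 gives the monic gcd p^2 + 2p − 8.
Cancel p^2 + 2p − 8 from numerator and denominator to get the reduced form.

(−p^2 + 3p + 18)/(2p^2 − 6p + 20)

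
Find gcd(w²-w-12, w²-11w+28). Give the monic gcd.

By polynomial division,
  w²-w-12 = (w²-11w+28) + (10w-40)
  w²-11w+28 = ((1/10)w-7/10)(10w-40) + (0)
Last nonzero remainder: 10w-40. Dividing through by 10 gives the monic gcd w-4.

w-4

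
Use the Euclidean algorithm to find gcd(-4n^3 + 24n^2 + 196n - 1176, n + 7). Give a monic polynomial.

n + 7

Apply the Euclidean algorithm:
  -4n^3 + 24n^2 + 196n - 1176 = (-4n^2 + 52n - 168)(n + 7) + (0)
The last nonzero remainder n + 7 is already monic.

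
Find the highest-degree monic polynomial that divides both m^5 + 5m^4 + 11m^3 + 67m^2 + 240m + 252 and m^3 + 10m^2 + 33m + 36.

By polynomial division,
  m^5 + 5m^4 + 11m^3 + 67m^2 + 240m + 252 = (m^2 - 5m + 28)(m^3 + 10m^2 + 33m + 36) + (-84m^2 - 504m - 756)
  m^3 + 10m^2 + 33m + 36 = (-(1/84)m - 1/21)(-84m^2 - 504m - 756) + (0)
Last nonzero remainder: -84m^2 - 504m - 756. Dividing through by -84 gives the monic gcd m^2 + 6m + 9.

m^2 + 6m + 9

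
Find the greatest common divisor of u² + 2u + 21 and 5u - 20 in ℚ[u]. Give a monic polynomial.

1

By polynomial division,
  u² + 2u + 21 = ((1/5)u + 6/5)(5u - 20) + (45)
  5u - 20 = ((1/9)u - 4/9)(45) + (0)
The last nonzero remainder is the constant 45, so the polynomials are coprime and gcd = 1.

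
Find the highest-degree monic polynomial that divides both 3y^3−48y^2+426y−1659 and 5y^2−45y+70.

Apply the Euclidean algorithm:
  3y^3−48y^2+426y−1659 = ((3/5)y−21/5)(5y^2−45y+70) + (195y−1365)
  5y^2−45y+70 = ((1/39)y−2/39)(195y−1365) + (0)
Last nonzero remainder: 195y−1365. Dividing through by 195 gives the monic gcd y−7.

y−7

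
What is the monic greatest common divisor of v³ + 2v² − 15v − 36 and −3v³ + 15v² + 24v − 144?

v² − v − 12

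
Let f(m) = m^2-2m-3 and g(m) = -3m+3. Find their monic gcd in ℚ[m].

1

Apply the Euclidean algorithm:
  m^2-2m-3 = (-(1/3)m+1/3)(-3m+3) + (-4)
  -3m+3 = ((3/4)m-3/4)(-4) + (0)
The last nonzero remainder is the constant -4, so the polynomials are coprime and gcd = 1.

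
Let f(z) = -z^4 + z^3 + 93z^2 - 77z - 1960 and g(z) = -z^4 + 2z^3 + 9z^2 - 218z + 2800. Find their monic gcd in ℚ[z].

Euclidean algorithm in ℚ[z]:
  -z^4 + z^3 + 93z^2 - 77z - 1960 = (-z^4 + 2z^3 + 9z^2 - 218z + 2800) + (-z^3 + 84z^2 + 141z - 4760)
  -z^4 + 2z^3 + 9z^2 - 218z + 2800 = (z + 82)(-z^3 + 84z^2 + 141z - 4760) + (-7020z^2 - 7020z + 393120)
  -z^3 + 84z^2 + 141z - 4760 = ((1/7020)z - 17/1404)(-7020z^2 - 7020z + 393120) + (0)
Last nonzero remainder: -7020z^2 - 7020z + 393120. Dividing through by -7020 gives the monic gcd z^2 + z - 56.

z^2 + z - 56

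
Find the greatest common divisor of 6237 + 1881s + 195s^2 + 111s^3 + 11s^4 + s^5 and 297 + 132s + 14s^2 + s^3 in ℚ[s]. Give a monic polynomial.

297 + 132s + 14s^2 + s^3

Euclidean algorithm in ℚ[s]:
  s^5 + 11s^4 + 111s^3 + 195s^2 + 1881s + 6237 = (s^2 - 3s + 21)(s^3 + 14s^2 + 132s + 297) + (0)
The last nonzero remainder s^3 + 14s^2 + 132s + 297 is already monic.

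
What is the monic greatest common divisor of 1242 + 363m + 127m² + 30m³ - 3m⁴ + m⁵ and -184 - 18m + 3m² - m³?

46 - 7m + m²

Apply the Euclidean algorithm:
  m⁵ - 3m⁴ + 30m³ + 127m² + 363m + 1242 = (-m² - 12)(-m³ + 3m² - 18m - 184) + (-21m² + 147m - 966)
  -m³ + 3m² - 18m - 184 = ((1/21)m + 4/21)(-21m² + 147m - 966) + (0)
Last nonzero remainder: -21m² + 147m - 966. Dividing through by -21 gives the monic gcd m² - 7m + 46.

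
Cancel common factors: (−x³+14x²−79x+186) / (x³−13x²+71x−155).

(−x+6)/(x−5)

Repeated division with remainder:
  −x³+14x²−79x+186 = (−1)(x³−13x²+71x−155) + (x²−8x+31)
  x³−13x²+71x−155 = (x−5)(x²−8x+31) + (0)
The last nonzero remainder x²−8x+31 is already monic.
Cancel x²−8x+31 from numerator and denominator to get the reduced form.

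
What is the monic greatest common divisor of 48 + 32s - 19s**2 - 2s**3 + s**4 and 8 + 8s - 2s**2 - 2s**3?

1 + s

Euclidean algorithm in ℚ[s]:
  s**4 - 2s**3 - 19s**2 + 32s + 48 = (-(1/2)s + 3/2)(-2s**3 - 2s**2 + 8s + 8) + (-12s**2 + 24s + 36)
  -2s**3 - 2s**2 + 8s + 8 = ((1/6)s + 1/2)(-12s**2 + 24s + 36) + (-10s - 10)
  -12s**2 + 24s + 36 = ((6/5)s - 18/5)(-10s - 10) + (0)
Last nonzero remainder: -10s - 10. Dividing through by -10 gives the monic gcd s + 1.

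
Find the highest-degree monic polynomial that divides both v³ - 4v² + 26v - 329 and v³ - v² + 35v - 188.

v² + 3v + 47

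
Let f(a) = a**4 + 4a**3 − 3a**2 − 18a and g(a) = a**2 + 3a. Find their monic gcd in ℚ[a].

Apply the Euclidean algorithm:
  a**4 + 4a**3 − 3a**2 − 18a = (a**2 + a − 6)(a**2 + 3a) + (0)
The last nonzero remainder a**2 + 3a is already monic.

a**2 + 3a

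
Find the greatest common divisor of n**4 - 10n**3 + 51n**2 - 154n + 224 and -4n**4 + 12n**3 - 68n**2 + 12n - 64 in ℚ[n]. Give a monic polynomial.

Euclidean algorithm in ℚ[n]:
  n**4 - 10n**3 + 51n**2 - 154n + 224 = (-1/4)(-4n**4 + 12n**3 - 68n**2 + 12n - 64) + (-7n**3 + 34n**2 - 151n + 208)
  -4n**4 + 12n**3 - 68n**2 + 12n - 64 = ((4/7)n + 52/49)(-7n**3 + 34n**2 - 151n + 208) + (-(872/49)n**2 + (2616/49)n - 13952/49)
  -7n**3 + 34n**2 - 151n + 208 = ((343/872)n - 637/872)(-(872/49)n**2 + (2616/49)n - 13952/49) + (0)
Last nonzero remainder: -(872/49)n**2 + (2616/49)n - 13952/49. Dividing through by -872/49 gives the monic gcd n**2 - 3n + 16.

n**2 - 3n + 16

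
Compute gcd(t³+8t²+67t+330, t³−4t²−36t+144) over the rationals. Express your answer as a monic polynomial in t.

t+6

By polynomial division,
  t³+8t²+67t+330 = (t³−4t²−36t+144) + (12t²+103t+186)
  t³−4t²−36t+144 = ((1/12)t−151/144)(12t²+103t+186) + ((8137/144)t+8137/24)
  12t²+103t+186 = ((1728/8137)t+4464/8137)((8137/144)t+8137/24) + (0)
Last nonzero remainder: (8137/144)t+8137/24. Dividing through by 8137/144 gives the monic gcd t+6.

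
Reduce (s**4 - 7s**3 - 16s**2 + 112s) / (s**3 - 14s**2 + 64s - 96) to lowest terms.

(s**3 - 3s**2 - 28s)/(s**2 - 10s + 24)

Repeated division with remainder:
  s**4 - 7s**3 - 16s**2 + 112s = (s + 7)(s**3 - 14s**2 + 64s - 96) + (18s**2 - 240s + 672)
  s**3 - 14s**2 + 64s - 96 = ((1/18)s - 1/27)(18s**2 - 240s + 672) + ((160/9)s - 640/9)
  18s**2 - 240s + 672 = ((81/80)s - 189/20)((160/9)s - 640/9) + (0)
Last nonzero remainder: (160/9)s - 640/9. Dividing through by 160/9 gives the monic gcd s - 4.
Cancel s - 4 from numerator and denominator to get the reduced form.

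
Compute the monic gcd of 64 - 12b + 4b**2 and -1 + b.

By polynomial division,
  4b**2 - 12b + 64 = (4b - 8)(b - 1) + (56)
  b - 1 = ((1/56)b - 1/56)(56) + (0)
The last nonzero remainder is the constant 56, so the polynomials are coprime and gcd = 1.

1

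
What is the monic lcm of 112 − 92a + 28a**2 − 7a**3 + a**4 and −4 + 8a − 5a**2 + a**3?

Apply the Euclidean algorithm:
  a**4 − 7a**3 + 28a**2 − 92a + 112 = (a − 2)(a**3 − 5a**2 + 8a − 4) + (10a**2 − 72a + 104)
  a**3 − 5a**2 + 8a − 4 = ((1/10)a + 11/50)(10a**2 − 72a + 104) + ((336/25)a − 672/25)
  10a**2 − 72a + 104 = ((125/168)a − 325/84)((336/25)a − 672/25) + (0)
Last nonzero remainder: (336/25)a − 672/25. Dividing through by 336/25 gives the monic gcd a − 2.
Then lcm(f, g) = f·g / gcd(f, g); expanding and making the result monic gives the answer.

224 − 520a + 444a**2 − 190a**3 + 51a**4 − 10a**5 + a**6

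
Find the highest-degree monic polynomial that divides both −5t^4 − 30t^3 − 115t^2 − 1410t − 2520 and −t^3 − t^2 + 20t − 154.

t + 7

By polynomial division,
  −5t^4 − 30t^3 − 115t^2 − 1410t − 2520 = (5t + 25)(−t^3 − t^2 + 20t − 154) + (−190t^2 − 1140t + 1330)
  −t^3 − t^2 + 20t − 154 = ((1/190)t − 1/38)(−190t^2 − 1140t + 1330) + (−17t − 119)
  −190t^2 − 1140t + 1330 = ((190/17)t − 190/17)(−17t − 119) + (0)
Last nonzero remainder: −17t − 119. Dividing through by −17 gives the monic gcd t + 7.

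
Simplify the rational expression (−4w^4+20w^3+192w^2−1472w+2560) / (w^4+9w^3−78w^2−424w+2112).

(−4w^2+36w−80)/(w^2+5w−66)

Apply the Euclidean algorithm:
  −4w^4+20w^3+192w^2−1472w+2560 = (−4)(w^4+9w^3−78w^2−424w+2112) + (56w^3−120w^2−3168w+11008)
  w^4+9w^3−78w^2−424w+2112 = ((1/56)w+39/196)(56w^3−120w^2−3168w+11008) + ((120/49)w^2+(480/49)w−3840/49)
  56w^3−120w^2−3168w+11008 = ((343/15)w−2107/15)((120/49)w^2+(480/49)w−3840/49) + (0)
Last nonzero remainder: (120/49)w^2+(480/49)w−3840/49. Dividing through by 120/49 gives the monic gcd w^2+4w−32.
Cancel w^2+4w−32 from numerator and denominator to get the reduced form.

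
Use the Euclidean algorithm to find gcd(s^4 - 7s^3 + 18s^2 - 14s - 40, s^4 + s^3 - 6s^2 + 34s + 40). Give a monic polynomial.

s^3 - 3s^2 + 6s + 10

Apply the Euclidean algorithm:
  s^4 - 7s^3 + 18s^2 - 14s - 40 = (s^4 + s^3 - 6s^2 + 34s + 40) + (-8s^3 + 24s^2 - 48s - 80)
  s^4 + s^3 - 6s^2 + 34s + 40 = (-(1/8)s - 1/2)(-8s^3 + 24s^2 - 48s - 80) + (0)
Last nonzero remainder: -8s^3 + 24s^2 - 48s - 80. Dividing through by -8 gives the monic gcd s^3 - 3s^2 + 6s + 10.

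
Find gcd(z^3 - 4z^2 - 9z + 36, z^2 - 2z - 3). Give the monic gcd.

Euclidean algorithm in ℚ[z]:
  z^3 - 4z^2 - 9z + 36 = (z - 2)(z^2 - 2z - 3) + (-10z + 30)
  z^2 - 2z - 3 = (-(1/10)z - 1/10)(-10z + 30) + (0)
Last nonzero remainder: -10z + 30. Dividing through by -10 gives the monic gcd z - 3.

z - 3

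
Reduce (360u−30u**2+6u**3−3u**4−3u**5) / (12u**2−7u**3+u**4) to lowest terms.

(−120−30u−12u**2−3u**3)/(−4u+u**2)

Euclidean algorithm in ℚ[u]:
  −3u**5−3u**4+6u**3−30u**2+360u = (−3u−24)(u**4−7u**3+12u**2) + (−126u**3+258u**2+360u)
  u**4−7u**3+12u**2 = (−(1/126)u+52/1323)(−126u**3+258u**2+360u) + ((2080/441)u**2−(2080/147)u)
  −126u**3+258u**2+360u = (−(27783/1040)u−1323/52)((2080/441)u**2−(2080/147)u) + (0)
Last nonzero remainder: (2080/441)u**2−(2080/147)u. Dividing through by 2080/441 gives the monic gcd u**2−3u.
Cancel u**2−3u from numerator and denominator to get the reduced form.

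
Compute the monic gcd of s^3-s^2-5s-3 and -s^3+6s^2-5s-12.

Apply the Euclidean algorithm:
  s^3-s^2-5s-3 = (-1)(-s^3+6s^2-5s-12) + (5s^2-10s-15)
  -s^3+6s^2-5s-12 = (-(1/5)s+4/5)(5s^2-10s-15) + (0)
Last nonzero remainder: 5s^2-10s-15. Dividing through by 5 gives the monic gcd s^2-2s-3.

s^2-2s-3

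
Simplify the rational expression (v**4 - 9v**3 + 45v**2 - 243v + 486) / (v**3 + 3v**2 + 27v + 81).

(v**2 - 9v + 18)/(v + 3)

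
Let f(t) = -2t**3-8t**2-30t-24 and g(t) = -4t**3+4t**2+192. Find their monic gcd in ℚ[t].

t**2+3t+12

Repeated division with remainder:
  -2t**3-8t**2-30t-24 = (1/2)(-4t**3+4t**2+192) + (-10t**2-30t-120)
  -4t**3+4t**2+192 = ((2/5)t-8/5)(-10t**2-30t-120) + (0)
Last nonzero remainder: -10t**2-30t-120. Dividing through by -10 gives the monic gcd t**2+3t+12.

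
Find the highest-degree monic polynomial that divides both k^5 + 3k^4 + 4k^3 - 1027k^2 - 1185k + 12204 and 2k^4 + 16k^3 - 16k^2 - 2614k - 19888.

k^2 + 11k + 113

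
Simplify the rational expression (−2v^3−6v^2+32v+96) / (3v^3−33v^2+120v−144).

(−2v^2−14v−24)/(3v^2−21v+36)

Repeated division with remainder:
  −2v^3−6v^2+32v+96 = (−2/3)(3v^3−33v^2+120v−144) + (−28v^2+112v)
  3v^3−33v^2+120v−144 = (−(3/28)v+3/4)(−28v^2+112v) + (36v−144)
  −28v^2+112v = (−(7/9)v)(36v−144) + (0)
Last nonzero remainder: 36v−144. Dividing through by 36 gives the monic gcd v−4.
Cancel v−4 from numerator and denominator to get the reduced form.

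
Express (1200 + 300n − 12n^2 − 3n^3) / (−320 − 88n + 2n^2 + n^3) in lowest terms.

By polynomial division,
  −3n^3 − 12n^2 + 300n + 1200 = (−3)(n^3 + 2n^2 − 88n − 320) + (−6n^2 + 36n + 240)
  n^3 + 2n^2 − 88n − 320 = (−(1/6)n − 4/3)(−6n^2 + 36n + 240) + (0)
Last nonzero remainder: −6n^2 + 36n + 240. Dividing through by −6 gives the monic gcd n^2 − 6n − 40.
Cancel n^2 − 6n − 40 from numerator and denominator to get the reduced form.

(−30 − 3n)/(8 + n)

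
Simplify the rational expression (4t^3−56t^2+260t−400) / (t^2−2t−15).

(4t^2−36t+80)/(t+3)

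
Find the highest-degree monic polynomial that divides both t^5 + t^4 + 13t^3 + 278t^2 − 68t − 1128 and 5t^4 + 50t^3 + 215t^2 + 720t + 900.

t^2 + 8t + 12

By polynomial division,
  t^5 + t^4 + 13t^3 + 278t^2 − 68t − 1128 = ((1/5)t − 9/5)(5t^4 + 50t^3 + 215t^2 + 720t + 900) + (60t^3 + 521t^2 + 1048t + 492)
  5t^4 + 50t^3 + 215t^2 + 720t + 900 = ((1/12)t + 79/720)(60t^3 + 521t^2 + 1048t + 492) + ((50761/720)t^2 + (50761/90)t + 50761/60)
  60t^3 + 521t^2 + 1048t + 492 = ((43200/50761)t + 29520/50761)((50761/720)t^2 + (50761/90)t + 50761/60) + (0)
Last nonzero remainder: (50761/720)t^2 + (50761/90)t + 50761/60. Dividing through by 50761/720 gives the monic gcd t^2 + 8t + 12.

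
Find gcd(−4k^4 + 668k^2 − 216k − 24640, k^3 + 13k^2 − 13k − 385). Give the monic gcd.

Repeated division with remainder:
  −4k^4 + 668k^2 − 216k − 24640 = (−4k + 52)(k^3 + 13k^2 − 13k − 385) + (−60k^2 − 1080k − 4620)
  k^3 + 13k^2 − 13k − 385 = (−(1/60)k + 1/12)(−60k^2 − 1080k − 4620) + (0)
Last nonzero remainder: −60k^2 − 1080k − 4620. Dividing through by −60 gives the monic gcd k^2 + 18k + 77.

k^2 + 18k + 77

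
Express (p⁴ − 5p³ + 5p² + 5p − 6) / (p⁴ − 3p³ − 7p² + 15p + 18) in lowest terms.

(p² − 3p + 2)/(p² − p − 6)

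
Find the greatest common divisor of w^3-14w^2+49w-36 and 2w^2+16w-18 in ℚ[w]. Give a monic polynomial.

Euclidean algorithm in ℚ[w]:
  w^3-14w^2+49w-36 = ((1/2)w-11)(2w^2+16w-18) + (234w-234)
  2w^2+16w-18 = ((1/117)w+1/13)(234w-234) + (0)
Last nonzero remainder: 234w-234. Dividing through by 234 gives the monic gcd w-1.

w-1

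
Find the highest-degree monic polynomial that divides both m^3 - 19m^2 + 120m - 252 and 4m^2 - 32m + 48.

m - 6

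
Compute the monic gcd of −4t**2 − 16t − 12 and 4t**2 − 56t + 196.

By polynomial division,
  −4t**2 − 16t − 12 = (−1)(4t**2 − 56t + 196) + (−72t + 184)
  4t**2 − 56t + 196 = (−(1/18)t + 103/162)(−72t + 184) + (6400/81)
  −72t + 184 = (−(729/800)t + 1863/800)(6400/81) + (0)
The last nonzero remainder is the constant 6400/81, so the polynomials are coprime and gcd = 1.

1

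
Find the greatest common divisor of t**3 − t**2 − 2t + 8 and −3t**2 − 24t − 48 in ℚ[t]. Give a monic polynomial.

Repeated division with remainder:
  t**3 − t**2 − 2t + 8 = (−(1/3)t + 3)(−3t**2 − 24t − 48) + (54t + 152)
  −3t**2 − 24t − 48 = (−(1/18)t − 70/243)(54t + 152) + (−1024/243)
  54t + 152 = (−(6561/512)t − 4617/128)(−1024/243) + (0)
The last nonzero remainder is the constant −1024/243, so the polynomials are coprime and gcd = 1.

1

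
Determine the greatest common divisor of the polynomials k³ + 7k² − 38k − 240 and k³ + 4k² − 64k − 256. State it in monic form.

k + 8

Euclidean algorithm in ℚ[k]:
  k³ + 7k² − 38k − 240 = (k³ + 4k² − 64k − 256) + (3k² + 26k + 16)
  k³ + 4k² − 64k − 256 = ((1/3)k − 14/9)(3k² + 26k + 16) + (−(260/9)k − 2080/9)
  3k² + 26k + 16 = (−(27/260)k − 9/130)(−(260/9)k − 2080/9) + (0)
Last nonzero remainder: −(260/9)k − 2080/9. Dividing through by −260/9 gives the monic gcd k + 8.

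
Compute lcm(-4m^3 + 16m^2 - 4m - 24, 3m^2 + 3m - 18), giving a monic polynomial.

m^4 - m^3 - 11m^2 + 9m + 18

By polynomial division,
  -4m^3 + 16m^2 - 4m - 24 = (-(4/3)m + 20/3)(3m^2 + 3m - 18) + (-48m + 96)
  3m^2 + 3m - 18 = (-(1/16)m - 3/16)(-48m + 96) + (0)
Last nonzero remainder: -48m + 96. Dividing through by -48 gives the monic gcd m - 2.
Then lcm(f, g) = f·g / gcd(f, g); expanding and making the result monic gives the answer.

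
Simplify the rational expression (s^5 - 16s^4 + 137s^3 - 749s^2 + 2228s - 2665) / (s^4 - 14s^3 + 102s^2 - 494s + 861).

(s^3 - 12s^2 + 48s - 65)/(s^2 - 10s + 21)

Euclidean algorithm in ℚ[s]:
  s^5 - 16s^4 + 137s^3 - 749s^2 + 2228s - 2665 = (s - 2)(s^4 - 14s^3 + 102s^2 - 494s + 861) + (7s^3 - 51s^2 + 379s - 943)
  s^4 - 14s^3 + 102s^2 - 494s + 861 = ((1/7)s - 47/49)(7s^3 - 51s^2 + 379s - 943) + (-(52/49)s^2 + (208/49)s - 2132/49)
  7s^3 - 51s^2 + 379s - 943 = (-(343/52)s + 1127/52)(-(52/49)s^2 + (208/49)s - 2132/49) + (0)
Last nonzero remainder: -(52/49)s^2 + (208/49)s - 2132/49. Dividing through by -52/49 gives the monic gcd s^2 - 4s + 41.
Cancel s^2 - 4s + 41 from numerator and denominator to get the reduced form.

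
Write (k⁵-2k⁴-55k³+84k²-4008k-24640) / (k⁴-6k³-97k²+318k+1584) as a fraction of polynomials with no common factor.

(k³+k²+36k+280)/(k²-3k-18)

Apply the Euclidean algorithm:
  k⁵-2k⁴-55k³+84k²-4008k-24640 = (k+4)(k⁴-6k³-97k²+318k+1584) + (66k³+154k²-6864k-30976)
  k⁴-6k³-97k²+318k+1584 = ((1/66)k-25/198)(66k³+154k²-6864k-30976) + ((238/9)k²-(238/3)k-20944/9)
  66k³+154k²-6864k-30976 = ((297/119)k+1584/119)((238/9)k²-(238/3)k-20944/9) + (0)
Last nonzero remainder: (238/9)k²-(238/3)k-20944/9. Dividing through by 238/9 gives the monic gcd k²-3k-88.
Cancel k²-3k-88 from numerator and denominator to get the reduced form.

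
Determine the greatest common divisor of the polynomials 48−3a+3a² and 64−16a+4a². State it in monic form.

1

Repeated division with remainder:
  3a²−3a+48 = (3/4)(4a²−16a+64) + (9a)
  4a²−16a+64 = ((4/9)a−16/9)(9a) + (64)
  9a = ((9/64)a)(64) + (0)
The last nonzero remainder is the constant 64, so the polynomials are coprime and gcd = 1.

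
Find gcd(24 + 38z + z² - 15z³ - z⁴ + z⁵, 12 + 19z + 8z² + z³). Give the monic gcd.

3 + 4z + z²

Apply the Euclidean algorithm:
  z⁵ - z⁴ - 15z³ + z² + 38z + 24 = (z² - 9z + 38)(z³ + 8z² + 19z + 12) + (-144z² - 576z - 432)
  z³ + 8z² + 19z + 12 = (-(1/144)z - 1/36)(-144z² - 576z - 432) + (0)
Last nonzero remainder: -144z² - 576z - 432. Dividing through by -144 gives the monic gcd z² + 4z + 3.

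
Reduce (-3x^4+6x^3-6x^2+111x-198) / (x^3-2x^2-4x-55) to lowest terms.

(-3x^2+15x-18)/(x-5)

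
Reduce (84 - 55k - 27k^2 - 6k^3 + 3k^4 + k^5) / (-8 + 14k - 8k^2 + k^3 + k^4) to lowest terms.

(-21 - 2k + k^3)/(2 - 2k + k^2)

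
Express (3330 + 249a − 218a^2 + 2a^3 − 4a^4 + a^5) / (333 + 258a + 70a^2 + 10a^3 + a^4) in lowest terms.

(30 − 11a + a^2)/(3 + a)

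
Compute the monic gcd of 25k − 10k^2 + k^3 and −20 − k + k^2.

−5 + k

By polynomial division,
  k^3 − 10k^2 + 25k = (k − 9)(k^2 − k − 20) + (36k − 180)
  k^2 − k − 20 = ((1/36)k + 1/9)(36k − 180) + (0)
Last nonzero remainder: 36k − 180. Dividing through by 36 gives the monic gcd k − 5.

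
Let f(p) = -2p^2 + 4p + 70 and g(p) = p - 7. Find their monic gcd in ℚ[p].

Repeated division with remainder:
  -2p^2 + 4p + 70 = (-2p - 10)(p - 7) + (0)
The last nonzero remainder p - 7 is already monic.

p - 7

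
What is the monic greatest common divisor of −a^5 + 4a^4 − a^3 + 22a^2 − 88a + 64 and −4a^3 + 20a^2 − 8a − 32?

Euclidean algorithm in ℚ[a]:
  −a^5 + 4a^4 − a^3 + 22a^2 − 88a + 64 = ((1/4)a^2 + (1/4)a + 1)(−4a^3 + 20a^2 − 8a − 32) + (12a^2 − 72a + 96)
  −4a^3 + 20a^2 − 8a − 32 = (−(1/3)a − 1/3)(12a^2 − 72a + 96) + (0)
Last nonzero remainder: 12a^2 − 72a + 96. Dividing through by 12 gives the monic gcd a^2 − 6a + 8.

a^2 − 6a + 8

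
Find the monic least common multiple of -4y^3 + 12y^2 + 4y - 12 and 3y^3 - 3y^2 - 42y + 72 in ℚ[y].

y^5 - y^4 - 15y^3 + 25y^2 + 14y - 24

Euclidean algorithm in ℚ[y]:
  -4y^3 + 12y^2 + 4y - 12 = (-4/3)(3y^3 - 3y^2 - 42y + 72) + (8y^2 - 52y + 84)
  3y^3 - 3y^2 - 42y + 72 = ((3/8)y + 33/16)(8y^2 - 52y + 84) + ((135/4)y - 405/4)
  8y^2 - 52y + 84 = ((32/135)y - 112/135)((135/4)y - 405/4) + (0)
Last nonzero remainder: (135/4)y - 405/4. Dividing through by 135/4 gives the monic gcd y - 3.
Then lcm(f, g) = f·g / gcd(f, g); expanding and making the result monic gives the answer.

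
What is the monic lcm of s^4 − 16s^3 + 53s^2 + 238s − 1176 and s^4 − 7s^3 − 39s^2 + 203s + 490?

Euclidean algorithm in ℚ[s]:
  s^4 − 16s^3 + 53s^2 + 238s − 1176 = (s^4 − 7s^3 − 39s^2 + 203s + 490) + (−9s^3 + 92s^2 + 35s − 1666)
  s^4 − 7s^3 − 39s^2 + 203s + 490 = (−(1/9)s − 29/81)(−9s^3 + 92s^2 + 35s − 1666) + (−(176/81)s^2 + (2464/81)s − 8624/81)
  −9s^3 + 92s^2 + 35s − 1666 = ((729/176)s + 1377/88)(−(176/81)s^2 + (2464/81)s − 8624/81) + (0)
Last nonzero remainder: −(176/81)s^2 + (2464/81)s − 8624/81. Dividing through by −176/81 gives the monic gcd s^2 − 14s + 49.
Then lcm(f, g) = f·g / gcd(f, g); expanding and making the result monic gives the answer.

s^6 − 9s^5 − 49s^4 + 449s^3 + 1020s^2 − 5852s − 11760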